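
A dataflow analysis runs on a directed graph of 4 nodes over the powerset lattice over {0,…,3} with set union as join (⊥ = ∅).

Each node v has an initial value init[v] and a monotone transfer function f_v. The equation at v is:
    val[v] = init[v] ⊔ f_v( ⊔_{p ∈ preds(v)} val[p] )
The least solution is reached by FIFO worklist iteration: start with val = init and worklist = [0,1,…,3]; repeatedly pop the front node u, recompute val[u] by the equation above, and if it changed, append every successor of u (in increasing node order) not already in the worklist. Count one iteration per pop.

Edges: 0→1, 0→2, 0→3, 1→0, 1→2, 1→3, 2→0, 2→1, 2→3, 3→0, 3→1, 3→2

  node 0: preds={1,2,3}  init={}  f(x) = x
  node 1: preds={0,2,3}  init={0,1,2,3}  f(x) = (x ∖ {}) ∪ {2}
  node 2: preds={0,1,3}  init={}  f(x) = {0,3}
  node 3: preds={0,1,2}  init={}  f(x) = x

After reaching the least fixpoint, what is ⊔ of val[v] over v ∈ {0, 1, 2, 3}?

Trace (7 dequeues):
  [1] u=0 | in {0,1,2,3} | out {0,1,2,3} | prev {} | push {}
  [2] u=1 | in {0,1,2,3} | out {0,1,2,3} | ==
  [3] u=2 | in {0,1,2,3} | out {0,3} | prev {} | push {0,1}
  [4] u=3 | in {0,1,2,3} | out {0,1,2,3} | prev {} | push {2}
  [5] u=0 | in {0,1,2,3} | out {0,1,2,3} | ==
  [6] u=1 | in {0,1,2,3} | out {0,1,2,3} | ==
  [7] u=2 | in {0,1,2,3} | out {0,3} | ==

Converged values:
  [0] {0,1,2,3}
  [1] {0,1,2,3}
  [2] {0,3}
  [3] {0,1,2,3}

{0,1,2,3}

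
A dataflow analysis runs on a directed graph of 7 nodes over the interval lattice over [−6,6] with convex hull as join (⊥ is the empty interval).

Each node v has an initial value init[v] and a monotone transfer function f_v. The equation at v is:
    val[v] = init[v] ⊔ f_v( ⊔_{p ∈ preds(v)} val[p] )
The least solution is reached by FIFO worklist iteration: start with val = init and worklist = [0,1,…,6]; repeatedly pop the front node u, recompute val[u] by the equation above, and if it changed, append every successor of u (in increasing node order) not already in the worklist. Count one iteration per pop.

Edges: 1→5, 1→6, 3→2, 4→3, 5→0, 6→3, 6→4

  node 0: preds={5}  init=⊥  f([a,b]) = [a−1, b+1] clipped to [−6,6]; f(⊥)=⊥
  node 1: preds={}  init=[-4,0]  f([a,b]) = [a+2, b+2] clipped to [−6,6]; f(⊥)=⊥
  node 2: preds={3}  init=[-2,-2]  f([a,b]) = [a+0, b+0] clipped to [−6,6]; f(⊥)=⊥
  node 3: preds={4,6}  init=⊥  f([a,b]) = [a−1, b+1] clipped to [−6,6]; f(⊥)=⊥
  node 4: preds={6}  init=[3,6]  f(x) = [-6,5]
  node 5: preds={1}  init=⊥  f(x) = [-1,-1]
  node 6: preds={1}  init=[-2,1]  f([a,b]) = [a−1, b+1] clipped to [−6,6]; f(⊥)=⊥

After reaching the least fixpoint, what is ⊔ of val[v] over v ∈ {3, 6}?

Worklist (12 pops):
  #1 pop 0: in=⊥ → ⊥ (no change)
  #2 pop 1: in=⊥ → [-4,0] (no change)
  #3 pop 2: in=⊥ → [-2,-2] (no change)
  #4 pop 3: in=[-2,6] → [-3,6] (was ⊥); enqueue [2]
  #5 pop 4: in=[-2,1] → [-6,6] (was [3,6]); enqueue [3]
  #6 pop 5: in=[-4,0] → [-1,-1] (was ⊥); enqueue [0]
  #7 pop 6: in=[-4,0] → [-5,1] (was [-2,1]); enqueue [4]
  #8 pop 2: in=[-3,6] → [-3,6] (was [-2,-2]); enqueue []
  #9 pop 3: in=[-6,6] → [-6,6] (was [-3,6]); enqueue [2]
  #10 pop 0: in=[-1,-1] → [-2,0] (was ⊥); enqueue []
  #11 pop 4: in=[-5,1] → [-6,6] (no change)
  #12 pop 2: in=[-6,6] → [-6,6] (was [-3,6]); enqueue []

Fixpoint:
  val[0] = [-2,0]
  val[1] = [-4,0]
  val[2] = [-6,6]
  val[3] = [-6,6]
  val[4] = [-6,6]
  val[5] = [-1,-1]
  val[6] = [-5,1]

[-6,6]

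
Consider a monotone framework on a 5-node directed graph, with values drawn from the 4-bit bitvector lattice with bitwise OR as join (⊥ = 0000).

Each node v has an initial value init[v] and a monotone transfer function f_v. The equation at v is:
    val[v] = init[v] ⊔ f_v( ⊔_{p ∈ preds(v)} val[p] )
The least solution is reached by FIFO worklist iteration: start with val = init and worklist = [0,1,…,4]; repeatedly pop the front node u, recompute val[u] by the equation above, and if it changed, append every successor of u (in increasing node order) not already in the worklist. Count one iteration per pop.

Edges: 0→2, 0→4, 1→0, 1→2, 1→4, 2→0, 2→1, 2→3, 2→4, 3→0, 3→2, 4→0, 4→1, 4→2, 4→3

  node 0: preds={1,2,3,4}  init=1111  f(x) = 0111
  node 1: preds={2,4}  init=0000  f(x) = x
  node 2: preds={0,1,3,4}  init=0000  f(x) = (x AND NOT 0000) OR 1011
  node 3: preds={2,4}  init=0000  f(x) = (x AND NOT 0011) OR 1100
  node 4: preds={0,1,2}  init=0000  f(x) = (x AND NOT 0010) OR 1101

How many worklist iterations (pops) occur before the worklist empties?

Iteration log — 11 steps:
  step 1. node 0  ⊔preds=0000  new=1111  stable
  step 2. node 1  ⊔preds=0000  new=0000  stable
  step 3. node 2  ⊔preds=1111  new=1111  old=0000  +wl: 0,1
  step 4. node 3  ⊔preds=1111  new=1100  old=0000  +wl: 2
  step 5. node 4  ⊔preds=1111  new=1101  old=0000  +wl: 3
  step 6. node 0  ⊔preds=1111  new=1111  stable
  step 7. node 1  ⊔preds=1111  new=1111  old=0000  +wl: 0,4
  step 8. node 2  ⊔preds=1111  new=1111  stable
  step 9. node 3  ⊔preds=1111  new=1100  stable
  step 10. node 0  ⊔preds=1111  new=1111  stable
  step 11. node 4  ⊔preds=1111  new=1101  stable

Least fixpoint reached:
  node 0: 1111
  node 1: 1111
  node 2: 1111
  node 3: 1100
  node 4: 1101

11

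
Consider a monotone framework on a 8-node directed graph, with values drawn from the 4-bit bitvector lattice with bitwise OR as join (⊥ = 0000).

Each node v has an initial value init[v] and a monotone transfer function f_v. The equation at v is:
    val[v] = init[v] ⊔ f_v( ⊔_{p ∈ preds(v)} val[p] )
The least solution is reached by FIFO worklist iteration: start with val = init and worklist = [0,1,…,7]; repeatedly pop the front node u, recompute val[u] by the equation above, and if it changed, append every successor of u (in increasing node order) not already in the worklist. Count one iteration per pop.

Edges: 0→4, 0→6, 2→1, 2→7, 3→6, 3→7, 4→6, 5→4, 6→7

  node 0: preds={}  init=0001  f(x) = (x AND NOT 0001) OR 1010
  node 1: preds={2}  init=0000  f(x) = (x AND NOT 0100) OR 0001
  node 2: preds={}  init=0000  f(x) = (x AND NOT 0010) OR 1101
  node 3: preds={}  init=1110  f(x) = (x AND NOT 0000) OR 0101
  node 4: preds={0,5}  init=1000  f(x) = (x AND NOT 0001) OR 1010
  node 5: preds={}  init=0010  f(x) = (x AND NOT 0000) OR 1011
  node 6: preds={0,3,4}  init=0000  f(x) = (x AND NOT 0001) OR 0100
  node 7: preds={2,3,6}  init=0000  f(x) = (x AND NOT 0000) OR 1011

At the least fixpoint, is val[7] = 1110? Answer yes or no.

Iteration log — 10 steps:
  step 1. node 0  ⊔preds=0000  new=1011  old=0001  +wl: 
  step 2. node 1  ⊔preds=0000  new=0001  old=0000  +wl: 
  step 3. node 2  ⊔preds=0000  new=1101  old=0000  +wl: 1
  step 4. node 3  ⊔preds=0000  new=1111  old=1110  +wl: 
  step 5. node 4  ⊔preds=1011  new=1010  old=1000  +wl: 
  step 6. node 5  ⊔preds=0000  new=1011  old=0010  +wl: 4
  step 7. node 6  ⊔preds=1111  new=1110  old=0000  +wl: 
  step 8. node 7  ⊔preds=1111  new=1111  old=0000  +wl: 
  step 9. node 1  ⊔preds=1101  new=1001  old=0001  +wl: 
  step 10. node 4  ⊔preds=1011  new=1010  stable

Least fixpoint reached:
  node 0: 1011
  node 1: 1001
  node 2: 1101
  node 3: 1111
  node 4: 1010
  node 5: 1011
  node 6: 1110
  node 7: 1111

no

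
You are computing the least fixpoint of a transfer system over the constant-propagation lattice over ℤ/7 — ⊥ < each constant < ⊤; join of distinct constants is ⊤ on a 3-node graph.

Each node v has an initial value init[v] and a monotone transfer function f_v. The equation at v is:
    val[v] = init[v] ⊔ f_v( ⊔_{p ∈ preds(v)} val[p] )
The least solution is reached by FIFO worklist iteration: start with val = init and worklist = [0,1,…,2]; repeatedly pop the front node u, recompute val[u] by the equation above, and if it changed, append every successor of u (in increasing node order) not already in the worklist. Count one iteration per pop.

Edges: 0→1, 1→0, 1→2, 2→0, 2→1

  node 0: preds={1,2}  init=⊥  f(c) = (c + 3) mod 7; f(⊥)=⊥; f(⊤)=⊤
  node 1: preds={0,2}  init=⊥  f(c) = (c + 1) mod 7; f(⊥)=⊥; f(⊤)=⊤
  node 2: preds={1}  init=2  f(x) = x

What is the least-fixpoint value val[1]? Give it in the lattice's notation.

Trace (5 dequeues):
  [1] u=0 | in 2 | out 5 | prev ⊥ | push {}
  [2] u=1 | in ⊤ | out ⊤ | prev ⊥ | push {0}
  [3] u=2 | in ⊤ | out ⊤ | prev 2 | push {1}
  [4] u=0 | in ⊤ | out ⊤ | prev 5 | push {}
  [5] u=1 | in ⊤ | out ⊤ | ==

Converged values:
  [0] ⊤
  [1] ⊤
  [2] ⊤

⊤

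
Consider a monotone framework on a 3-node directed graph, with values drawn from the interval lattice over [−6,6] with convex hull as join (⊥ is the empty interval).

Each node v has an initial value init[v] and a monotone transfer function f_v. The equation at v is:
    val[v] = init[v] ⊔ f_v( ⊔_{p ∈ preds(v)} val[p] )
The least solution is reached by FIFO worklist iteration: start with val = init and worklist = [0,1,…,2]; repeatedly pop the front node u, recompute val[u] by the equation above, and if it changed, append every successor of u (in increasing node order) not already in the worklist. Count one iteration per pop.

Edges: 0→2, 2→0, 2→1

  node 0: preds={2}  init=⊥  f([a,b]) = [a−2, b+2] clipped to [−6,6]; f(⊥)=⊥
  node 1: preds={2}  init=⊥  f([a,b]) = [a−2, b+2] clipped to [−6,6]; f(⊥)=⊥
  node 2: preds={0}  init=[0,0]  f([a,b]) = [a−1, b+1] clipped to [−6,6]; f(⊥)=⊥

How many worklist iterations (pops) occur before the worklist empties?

9

Iteration log — 9 steps:
  step 1. node 0  ⊔preds=[0,0]  new=[-2,2]  old=⊥  +wl: 
  step 2. node 1  ⊔preds=[0,0]  new=[-2,2]  old=⊥  +wl: 
  step 3. node 2  ⊔preds=[-2,2]  new=[-3,3]  old=[0,0]  +wl: 0,1
  step 4. node 0  ⊔preds=[-3,3]  new=[-5,5]  old=[-2,2]  +wl: 2
  step 5. node 1  ⊔preds=[-3,3]  new=[-5,5]  old=[-2,2]  +wl: 
  step 6. node 2  ⊔preds=[-5,5]  new=[-6,6]  old=[-3,3]  +wl: 0,1
  step 7. node 0  ⊔preds=[-6,6]  new=[-6,6]  old=[-5,5]  +wl: 2
  step 8. node 1  ⊔preds=[-6,6]  new=[-6,6]  old=[-5,5]  +wl: 
  step 9. node 2  ⊔preds=[-6,6]  new=[-6,6]  stable

Least fixpoint reached:
  node 0: [-6,6]
  node 1: [-6,6]
  node 2: [-6,6]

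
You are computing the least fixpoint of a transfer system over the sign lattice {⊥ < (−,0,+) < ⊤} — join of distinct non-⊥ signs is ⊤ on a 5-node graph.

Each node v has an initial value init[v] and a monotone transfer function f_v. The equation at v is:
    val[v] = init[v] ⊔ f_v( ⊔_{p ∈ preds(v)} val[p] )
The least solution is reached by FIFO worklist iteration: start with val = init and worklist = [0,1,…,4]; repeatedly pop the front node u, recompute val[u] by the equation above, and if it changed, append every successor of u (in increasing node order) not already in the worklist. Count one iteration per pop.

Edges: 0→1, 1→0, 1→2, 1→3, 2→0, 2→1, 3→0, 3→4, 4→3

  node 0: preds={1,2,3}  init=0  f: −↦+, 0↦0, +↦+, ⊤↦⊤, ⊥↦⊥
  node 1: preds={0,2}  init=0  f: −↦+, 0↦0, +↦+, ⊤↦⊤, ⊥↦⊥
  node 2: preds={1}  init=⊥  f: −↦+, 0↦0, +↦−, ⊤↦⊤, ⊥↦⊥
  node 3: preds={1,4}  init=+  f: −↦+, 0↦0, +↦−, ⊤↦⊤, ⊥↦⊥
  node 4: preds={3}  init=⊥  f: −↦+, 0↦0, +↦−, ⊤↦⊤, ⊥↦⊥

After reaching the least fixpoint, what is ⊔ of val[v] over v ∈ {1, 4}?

Worklist (8 pops):
  #1 pop 0: in=⊤ → ⊤ (was 0); enqueue []
  #2 pop 1: in=⊤ → ⊤ (was 0); enqueue [0]
  #3 pop 2: in=⊤ → ⊤ (was ⊥); enqueue [1]
  #4 pop 3: in=⊤ → ⊤ (was +); enqueue []
  #5 pop 4: in=⊤ → ⊤ (was ⊥); enqueue [3]
  #6 pop 0: in=⊤ → ⊤ (no change)
  #7 pop 1: in=⊤ → ⊤ (no change)
  #8 pop 3: in=⊤ → ⊤ (no change)

Fixpoint:
  val[0] = ⊤
  val[1] = ⊤
  val[2] = ⊤
  val[3] = ⊤
  val[4] = ⊤

⊤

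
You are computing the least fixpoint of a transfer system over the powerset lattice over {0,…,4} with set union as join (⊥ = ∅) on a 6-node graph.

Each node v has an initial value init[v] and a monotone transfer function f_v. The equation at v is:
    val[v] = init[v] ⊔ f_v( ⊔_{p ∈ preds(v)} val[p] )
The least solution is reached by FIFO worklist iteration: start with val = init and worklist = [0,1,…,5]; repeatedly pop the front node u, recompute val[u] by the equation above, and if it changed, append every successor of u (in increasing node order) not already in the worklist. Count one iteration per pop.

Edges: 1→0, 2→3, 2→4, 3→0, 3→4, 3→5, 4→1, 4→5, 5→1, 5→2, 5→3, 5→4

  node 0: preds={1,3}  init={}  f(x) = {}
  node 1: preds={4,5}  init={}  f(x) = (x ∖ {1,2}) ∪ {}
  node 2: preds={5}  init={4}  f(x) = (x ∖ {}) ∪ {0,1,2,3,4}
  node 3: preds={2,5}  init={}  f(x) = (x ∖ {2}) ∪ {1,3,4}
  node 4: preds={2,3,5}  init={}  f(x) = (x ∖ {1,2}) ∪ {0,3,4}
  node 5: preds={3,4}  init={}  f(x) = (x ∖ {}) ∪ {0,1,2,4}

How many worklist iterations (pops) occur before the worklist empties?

Worklist (12 pops):
  #1 pop 0: in={} → {} (no change)
  #2 pop 1: in={} → {} (no change)
  #3 pop 2: in={} → {0,1,2,3,4} (was {4}); enqueue []
  #4 pop 3: in={0,1,2,3,4} → {0,1,3,4} (was {}); enqueue [0]
  #5 pop 4: in={0,1,2,3,4} → {0,3,4} (was {}); enqueue [1]
  #6 pop 5: in={0,1,3,4} → {0,1,2,3,4} (was {}); enqueue [2,3,4]
  #7 pop 0: in={0,1,3,4} → {} (no change)
  #8 pop 1: in={0,1,2,3,4} → {0,3,4} (was {}); enqueue [0]
  #9 pop 2: in={0,1,2,3,4} → {0,1,2,3,4} (no change)
  #10 pop 3: in={0,1,2,3,4} → {0,1,3,4} (no change)
  #11 pop 4: in={0,1,2,3,4} → {0,3,4} (no change)
  #12 pop 0: in={0,1,3,4} → {} (no change)

Fixpoint:
  val[0] = {}
  val[1] = {0,3,4}
  val[2] = {0,1,2,3,4}
  val[3] = {0,1,3,4}
  val[4] = {0,3,4}
  val[5] = {0,1,2,3,4}

12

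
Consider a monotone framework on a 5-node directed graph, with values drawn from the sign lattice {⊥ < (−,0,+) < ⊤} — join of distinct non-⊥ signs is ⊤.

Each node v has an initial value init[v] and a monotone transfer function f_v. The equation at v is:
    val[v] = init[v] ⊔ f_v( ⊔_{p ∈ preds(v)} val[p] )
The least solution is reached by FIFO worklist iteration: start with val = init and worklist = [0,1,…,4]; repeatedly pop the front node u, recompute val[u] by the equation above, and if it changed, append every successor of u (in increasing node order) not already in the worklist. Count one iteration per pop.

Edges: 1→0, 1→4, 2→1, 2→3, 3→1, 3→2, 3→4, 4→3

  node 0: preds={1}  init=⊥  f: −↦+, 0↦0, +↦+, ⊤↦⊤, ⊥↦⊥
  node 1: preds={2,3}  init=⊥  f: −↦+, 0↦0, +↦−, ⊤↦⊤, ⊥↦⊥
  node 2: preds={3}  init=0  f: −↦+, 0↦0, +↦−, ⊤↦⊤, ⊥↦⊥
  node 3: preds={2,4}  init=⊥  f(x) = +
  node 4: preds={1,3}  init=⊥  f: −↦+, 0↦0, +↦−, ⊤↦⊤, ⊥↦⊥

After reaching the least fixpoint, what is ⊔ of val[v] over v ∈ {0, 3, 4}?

Iteration log — 12 steps:
  step 1. node 0  ⊔preds=⊥  new=⊥  stable
  step 2. node 1  ⊔preds=0  new=0  old=⊥  +wl: 0
  step 3. node 2  ⊔preds=⊥  new=0  stable
  step 4. node 3  ⊔preds=0  new=+  old=⊥  +wl: 1,2
  step 5. node 4  ⊔preds=⊤  new=⊤  old=⊥  +wl: 3
  step 6. node 0  ⊔preds=0  new=0  old=⊥  +wl: 
  step 7. node 1  ⊔preds=⊤  new=⊤  old=0  +wl: 0,4
  step 8. node 2  ⊔preds=+  new=⊤  old=0  +wl: 1
  step 9. node 3  ⊔preds=⊤  new=+  stable
  step 10. node 0  ⊔preds=⊤  new=⊤  old=0  +wl: 
  step 11. node 4  ⊔preds=⊤  new=⊤  stable
  step 12. node 1  ⊔preds=⊤  new=⊤  stable

Least fixpoint reached:
  node 0: ⊤
  node 1: ⊤
  node 2: ⊤
  node 3: +
  node 4: ⊤

⊤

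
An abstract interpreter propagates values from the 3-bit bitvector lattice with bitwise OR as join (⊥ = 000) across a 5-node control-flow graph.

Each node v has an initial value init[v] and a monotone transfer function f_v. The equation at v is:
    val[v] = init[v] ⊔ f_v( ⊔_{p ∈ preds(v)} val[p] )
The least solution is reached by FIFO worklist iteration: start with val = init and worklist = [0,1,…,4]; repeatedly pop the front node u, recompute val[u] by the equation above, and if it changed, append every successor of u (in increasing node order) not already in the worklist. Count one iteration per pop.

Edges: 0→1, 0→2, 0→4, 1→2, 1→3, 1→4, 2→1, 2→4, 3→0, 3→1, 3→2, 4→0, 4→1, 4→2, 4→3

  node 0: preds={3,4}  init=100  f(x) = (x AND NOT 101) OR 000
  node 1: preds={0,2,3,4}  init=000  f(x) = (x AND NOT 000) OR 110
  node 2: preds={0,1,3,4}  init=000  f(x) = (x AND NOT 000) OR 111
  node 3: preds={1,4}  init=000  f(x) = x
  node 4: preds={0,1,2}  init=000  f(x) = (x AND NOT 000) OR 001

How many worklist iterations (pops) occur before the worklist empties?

Trace (13 dequeues):
  [1] u=0 | in 000 | out 100 | ==
  [2] u=1 | in 100 | out 110 | prev 000 | push {}
  [3] u=2 | in 110 | out 111 | prev 000 | push {1}
  [4] u=3 | in 110 | out 110 | prev 000 | push {0,2}
  [5] u=4 | in 111 | out 111 | prev 000 | push {3}
  [6] u=1 | in 111 | out 111 | prev 110 | push {4}
  [7] u=0 | in 111 | out 110 | prev 100 | push {1}
  [8] u=2 | in 111 | out 111 | ==
  [9] u=3 | in 111 | out 111 | prev 110 | push {0,2}
  [10] u=4 | in 111 | out 111 | ==
  [11] u=1 | in 111 | out 111 | ==
  [12] u=0 | in 111 | out 110 | ==
  [13] u=2 | in 111 | out 111 | ==

Converged values:
  [0] 110
  [1] 111
  [2] 111
  [3] 111
  [4] 111

13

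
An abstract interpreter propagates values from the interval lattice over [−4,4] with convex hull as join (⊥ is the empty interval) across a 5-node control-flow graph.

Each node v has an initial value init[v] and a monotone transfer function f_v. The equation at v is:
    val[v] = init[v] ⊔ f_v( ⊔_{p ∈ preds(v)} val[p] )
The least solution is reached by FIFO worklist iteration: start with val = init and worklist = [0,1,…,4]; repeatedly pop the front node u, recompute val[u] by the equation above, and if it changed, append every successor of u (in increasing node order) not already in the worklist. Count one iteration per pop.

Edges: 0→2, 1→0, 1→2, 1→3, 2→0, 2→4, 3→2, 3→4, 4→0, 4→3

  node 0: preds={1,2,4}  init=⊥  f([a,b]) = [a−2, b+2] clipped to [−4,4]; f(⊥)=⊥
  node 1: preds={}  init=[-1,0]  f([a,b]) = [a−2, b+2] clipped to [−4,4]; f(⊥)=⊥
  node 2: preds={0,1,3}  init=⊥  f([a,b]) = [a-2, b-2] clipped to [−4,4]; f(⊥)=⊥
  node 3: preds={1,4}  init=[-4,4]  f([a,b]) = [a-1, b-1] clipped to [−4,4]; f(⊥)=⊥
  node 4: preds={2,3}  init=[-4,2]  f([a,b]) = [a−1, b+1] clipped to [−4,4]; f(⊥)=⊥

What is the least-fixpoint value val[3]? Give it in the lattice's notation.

[-4,4]

Trace (7 dequeues):
  [1] u=0 | in [-4,2] | out [-4,4] | prev ⊥ | push {}
  [2] u=1 | in ⊥ | out [-1,0] | ==
  [3] u=2 | in [-4,4] | out [-4,2] | prev ⊥ | push {0}
  [4] u=3 | in [-4,2] | out [-4,4] | ==
  [5] u=4 | in [-4,4] | out [-4,4] | prev [-4,2] | push {3}
  [6] u=0 | in [-4,4] | out [-4,4] | ==
  [7] u=3 | in [-4,4] | out [-4,4] | ==

Converged values:
  [0] [-4,4]
  [1] [-1,0]
  [2] [-4,2]
  [3] [-4,4]
  [4] [-4,4]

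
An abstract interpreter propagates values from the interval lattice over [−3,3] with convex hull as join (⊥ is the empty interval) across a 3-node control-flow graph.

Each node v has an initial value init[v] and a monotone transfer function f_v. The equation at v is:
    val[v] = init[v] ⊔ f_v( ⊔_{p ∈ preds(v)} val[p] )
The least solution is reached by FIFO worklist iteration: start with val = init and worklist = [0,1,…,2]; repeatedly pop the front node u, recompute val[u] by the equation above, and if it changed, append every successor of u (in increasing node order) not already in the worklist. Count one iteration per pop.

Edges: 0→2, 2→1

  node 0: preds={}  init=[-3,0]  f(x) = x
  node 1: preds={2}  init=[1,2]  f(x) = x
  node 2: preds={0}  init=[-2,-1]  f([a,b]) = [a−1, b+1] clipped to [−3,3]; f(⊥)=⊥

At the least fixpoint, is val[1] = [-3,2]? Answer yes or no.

Trace (4 dequeues):
  [1] u=0 | in ⊥ | out [-3,0] | ==
  [2] u=1 | in [-2,-1] | out [-2,2] | prev [1,2] | push {}
  [3] u=2 | in [-3,0] | out [-3,1] | prev [-2,-1] | push {1}
  [4] u=1 | in [-3,1] | out [-3,2] | prev [-2,2] | push {}

Converged values:
  [0] [-3,0]
  [1] [-3,2]
  [2] [-3,1]

yes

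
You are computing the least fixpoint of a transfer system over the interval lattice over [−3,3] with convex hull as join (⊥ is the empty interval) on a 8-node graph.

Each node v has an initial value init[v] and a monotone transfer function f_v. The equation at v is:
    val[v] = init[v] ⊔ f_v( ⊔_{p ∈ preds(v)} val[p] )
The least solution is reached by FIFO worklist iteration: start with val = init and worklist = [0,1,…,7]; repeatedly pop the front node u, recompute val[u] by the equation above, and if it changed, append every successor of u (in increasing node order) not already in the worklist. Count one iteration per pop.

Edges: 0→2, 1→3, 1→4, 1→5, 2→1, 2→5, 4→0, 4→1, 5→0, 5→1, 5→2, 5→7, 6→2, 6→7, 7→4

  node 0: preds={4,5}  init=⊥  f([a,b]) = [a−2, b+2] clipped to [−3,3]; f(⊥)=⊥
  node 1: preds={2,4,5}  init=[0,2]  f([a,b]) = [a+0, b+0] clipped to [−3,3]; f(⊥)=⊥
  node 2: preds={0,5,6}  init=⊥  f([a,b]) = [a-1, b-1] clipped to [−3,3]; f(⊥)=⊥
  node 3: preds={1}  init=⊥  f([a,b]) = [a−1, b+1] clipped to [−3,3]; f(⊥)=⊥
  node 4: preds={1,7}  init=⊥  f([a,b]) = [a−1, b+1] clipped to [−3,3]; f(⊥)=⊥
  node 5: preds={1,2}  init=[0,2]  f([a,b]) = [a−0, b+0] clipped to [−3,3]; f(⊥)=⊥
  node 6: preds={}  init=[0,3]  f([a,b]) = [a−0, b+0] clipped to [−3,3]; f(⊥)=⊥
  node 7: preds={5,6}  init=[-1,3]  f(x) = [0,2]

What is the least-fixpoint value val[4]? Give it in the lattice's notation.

[-3,3]

Worklist (18 pops):
  #1 pop 0: in=[0,2] → [-2,3] (was ⊥); enqueue []
  #2 pop 1: in=[0,2] → [0,2] (no change)
  #3 pop 2: in=[-2,3] → [-3,2] (was ⊥); enqueue [1]
  #4 pop 3: in=[0,2] → [-1,3] (was ⊥); enqueue []
  #5 pop 4: in=[-1,3] → [-2,3] (was ⊥); enqueue [0]
  #6 pop 5: in=[-3,2] → [-3,2] (was [0,2]); enqueue [2]
  #7 pop 6: in=⊥ → [0,3] (no change)
  #8 pop 7: in=[-3,3] → [-1,3] (no change)
  #9 pop 1: in=[-3,3] → [-3,3] (was [0,2]); enqueue [3,4,5]
  #10 pop 0: in=[-3,3] → [-3,3] (was [-2,3]); enqueue []
  #11 pop 2: in=[-3,3] → [-3,2] (no change)
  #12 pop 3: in=[-3,3] → [-3,3] (was [-1,3]); enqueue []
  #13 pop 4: in=[-3,3] → [-3,3] (was [-2,3]); enqueue [0,1]
  #14 pop 5: in=[-3,3] → [-3,3] (was [-3,2]); enqueue [2,7]
  #15 pop 0: in=[-3,3] → [-3,3] (no change)
  #16 pop 1: in=[-3,3] → [-3,3] (no change)
  #17 pop 2: in=[-3,3] → [-3,2] (no change)
  #18 pop 7: in=[-3,3] → [-1,3] (no change)

Fixpoint:
  val[0] = [-3,3]
  val[1] = [-3,3]
  val[2] = [-3,2]
  val[3] = [-3,3]
  val[4] = [-3,3]
  val[5] = [-3,3]
  val[6] = [0,3]
  val[7] = [-1,3]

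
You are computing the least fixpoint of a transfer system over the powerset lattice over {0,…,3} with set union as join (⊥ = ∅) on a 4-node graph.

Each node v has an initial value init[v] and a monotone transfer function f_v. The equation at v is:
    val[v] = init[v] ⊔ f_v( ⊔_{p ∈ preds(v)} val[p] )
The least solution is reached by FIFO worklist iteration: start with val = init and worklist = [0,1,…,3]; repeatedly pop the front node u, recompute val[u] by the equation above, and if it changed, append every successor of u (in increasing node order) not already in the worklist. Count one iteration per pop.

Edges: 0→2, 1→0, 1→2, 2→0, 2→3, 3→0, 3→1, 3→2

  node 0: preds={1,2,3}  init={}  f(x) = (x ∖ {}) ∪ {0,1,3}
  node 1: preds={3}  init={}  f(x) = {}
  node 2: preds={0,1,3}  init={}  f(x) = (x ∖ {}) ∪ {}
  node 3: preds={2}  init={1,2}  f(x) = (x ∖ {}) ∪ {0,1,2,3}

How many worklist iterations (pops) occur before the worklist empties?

Iteration log — 7 steps:
  step 1. node 0  ⊔preds={1,2}  new={0,1,2,3}  old={}  +wl: 
  step 2. node 1  ⊔preds={1,2}  new={}  stable
  step 3. node 2  ⊔preds={0,1,2,3}  new={0,1,2,3}  old={}  +wl: 0
  step 4. node 3  ⊔preds={0,1,2,3}  new={0,1,2,3}  old={1,2}  +wl: 1,2
  step 5. node 0  ⊔preds={0,1,2,3}  new={0,1,2,3}  stable
  step 6. node 1  ⊔preds={0,1,2,3}  new={}  stable
  step 7. node 2  ⊔preds={0,1,2,3}  new={0,1,2,3}  stable

Least fixpoint reached:
  node 0: {0,1,2,3}
  node 1: {}
  node 2: {0,1,2,3}
  node 3: {0,1,2,3}

7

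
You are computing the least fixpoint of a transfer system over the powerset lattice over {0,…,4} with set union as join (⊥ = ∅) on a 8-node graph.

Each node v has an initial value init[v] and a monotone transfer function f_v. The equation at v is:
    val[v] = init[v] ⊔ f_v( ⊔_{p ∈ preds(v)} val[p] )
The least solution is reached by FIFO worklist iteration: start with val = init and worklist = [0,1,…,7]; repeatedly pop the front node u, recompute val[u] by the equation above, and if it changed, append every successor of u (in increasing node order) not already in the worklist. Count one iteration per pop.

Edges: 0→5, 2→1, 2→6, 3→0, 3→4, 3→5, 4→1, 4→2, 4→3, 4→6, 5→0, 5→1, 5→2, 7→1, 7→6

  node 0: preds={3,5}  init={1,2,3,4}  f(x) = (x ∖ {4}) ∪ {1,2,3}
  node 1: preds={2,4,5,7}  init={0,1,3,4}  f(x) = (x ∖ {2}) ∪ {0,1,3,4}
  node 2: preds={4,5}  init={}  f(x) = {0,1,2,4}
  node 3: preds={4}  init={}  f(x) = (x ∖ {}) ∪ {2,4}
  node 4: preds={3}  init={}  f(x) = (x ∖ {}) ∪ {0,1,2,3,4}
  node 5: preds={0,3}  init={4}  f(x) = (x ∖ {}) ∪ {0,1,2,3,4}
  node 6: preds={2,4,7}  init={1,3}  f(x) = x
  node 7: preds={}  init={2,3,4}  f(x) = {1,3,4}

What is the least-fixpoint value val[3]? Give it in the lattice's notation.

Trace (16 dequeues):
  [1] u=0 | in {4} | out {1,2,3,4} | ==
  [2] u=1 | in {2,3,4} | out {0,1,3,4} | ==
  [3] u=2 | in {4} | out {0,1,2,4} | prev {} | push {1}
  [4] u=3 | in {} | out {2,4} | prev {} | push {0}
  [5] u=4 | in {2,4} | out {0,1,2,3,4} | prev {} | push {2,3}
  [6] u=5 | in {1,2,3,4} | out {0,1,2,3,4} | prev {4} | push {}
  [7] u=6 | in {0,1,2,3,4} | out {0,1,2,3,4} | prev {1,3} | push {}
  [8] u=7 | in {} | out {1,2,3,4} | prev {2,3,4} | push {6}
  [9] u=1 | in {0,1,2,3,4} | out {0,1,3,4} | ==
  [10] u=0 | in {0,1,2,3,4} | out {0,1,2,3,4} | prev {1,2,3,4} | push {5}
  [11] u=2 | in {0,1,2,3,4} | out {0,1,2,4} | ==
  [12] u=3 | in {0,1,2,3,4} | out {0,1,2,3,4} | prev {2,4} | push {0,4}
  [13] u=6 | in {0,1,2,3,4} | out {0,1,2,3,4} | ==
  [14] u=5 | in {0,1,2,3,4} | out {0,1,2,3,4} | ==
  [15] u=0 | in {0,1,2,3,4} | out {0,1,2,3,4} | ==
  [16] u=4 | in {0,1,2,3,4} | out {0,1,2,3,4} | ==

Converged values:
  [0] {0,1,2,3,4}
  [1] {0,1,3,4}
  [2] {0,1,2,4}
  [3] {0,1,2,3,4}
  [4] {0,1,2,3,4}
  [5] {0,1,2,3,4}
  [6] {0,1,2,3,4}
  [7] {1,2,3,4}

{0,1,2,3,4}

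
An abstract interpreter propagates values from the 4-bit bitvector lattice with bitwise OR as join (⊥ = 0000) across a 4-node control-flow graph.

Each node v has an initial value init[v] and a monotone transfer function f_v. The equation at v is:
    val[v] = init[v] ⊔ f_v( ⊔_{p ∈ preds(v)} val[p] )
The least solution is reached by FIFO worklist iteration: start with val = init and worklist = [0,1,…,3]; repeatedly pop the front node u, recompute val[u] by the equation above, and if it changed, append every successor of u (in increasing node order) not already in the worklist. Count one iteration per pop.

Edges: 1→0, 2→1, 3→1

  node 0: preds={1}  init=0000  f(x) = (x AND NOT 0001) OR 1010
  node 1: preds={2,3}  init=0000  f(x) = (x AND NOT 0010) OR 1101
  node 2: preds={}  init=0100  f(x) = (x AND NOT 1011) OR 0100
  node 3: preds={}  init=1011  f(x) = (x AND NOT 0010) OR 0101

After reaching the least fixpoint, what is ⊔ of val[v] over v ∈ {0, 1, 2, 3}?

1111

Trace (6 dequeues):
  [1] u=0 | in 0000 | out 1010 | prev 0000 | push {}
  [2] u=1 | in 1111 | out 1101 | prev 0000 | push {0}
  [3] u=2 | in 0000 | out 0100 | ==
  [4] u=3 | in 0000 | out 1111 | prev 1011 | push {1}
  [5] u=0 | in 1101 | out 1110 | prev 1010 | push {}
  [6] u=1 | in 1111 | out 1101 | ==

Converged values:
  [0] 1110
  [1] 1101
  [2] 0100
  [3] 1111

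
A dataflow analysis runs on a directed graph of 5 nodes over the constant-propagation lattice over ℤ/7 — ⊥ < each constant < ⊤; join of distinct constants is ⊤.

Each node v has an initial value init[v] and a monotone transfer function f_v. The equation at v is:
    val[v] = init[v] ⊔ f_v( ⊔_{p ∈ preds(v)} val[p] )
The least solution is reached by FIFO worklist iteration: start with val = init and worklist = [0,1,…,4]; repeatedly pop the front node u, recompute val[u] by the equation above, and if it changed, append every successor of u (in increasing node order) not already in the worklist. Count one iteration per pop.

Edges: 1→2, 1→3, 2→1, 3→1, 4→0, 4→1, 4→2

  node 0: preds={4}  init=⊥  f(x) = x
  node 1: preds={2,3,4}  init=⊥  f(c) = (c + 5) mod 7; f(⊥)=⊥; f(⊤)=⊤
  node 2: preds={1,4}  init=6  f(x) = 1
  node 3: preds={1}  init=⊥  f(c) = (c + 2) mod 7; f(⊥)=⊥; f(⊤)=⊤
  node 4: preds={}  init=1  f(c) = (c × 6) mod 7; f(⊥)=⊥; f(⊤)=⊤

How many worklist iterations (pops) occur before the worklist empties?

6

Worklist (6 pops):
  #1 pop 0: in=1 → 1 (was ⊥); enqueue []
  #2 pop 1: in=⊤ → ⊤ (was ⊥); enqueue []
  #3 pop 2: in=⊤ → ⊤ (was 6); enqueue [1]
  #4 pop 3: in=⊤ → ⊤ (was ⊥); enqueue []
  #5 pop 4: in=⊥ → 1 (no change)
  #6 pop 1: in=⊤ → ⊤ (no change)

Fixpoint:
  val[0] = 1
  val[1] = ⊤
  val[2] = ⊤
  val[3] = ⊤
  val[4] = 1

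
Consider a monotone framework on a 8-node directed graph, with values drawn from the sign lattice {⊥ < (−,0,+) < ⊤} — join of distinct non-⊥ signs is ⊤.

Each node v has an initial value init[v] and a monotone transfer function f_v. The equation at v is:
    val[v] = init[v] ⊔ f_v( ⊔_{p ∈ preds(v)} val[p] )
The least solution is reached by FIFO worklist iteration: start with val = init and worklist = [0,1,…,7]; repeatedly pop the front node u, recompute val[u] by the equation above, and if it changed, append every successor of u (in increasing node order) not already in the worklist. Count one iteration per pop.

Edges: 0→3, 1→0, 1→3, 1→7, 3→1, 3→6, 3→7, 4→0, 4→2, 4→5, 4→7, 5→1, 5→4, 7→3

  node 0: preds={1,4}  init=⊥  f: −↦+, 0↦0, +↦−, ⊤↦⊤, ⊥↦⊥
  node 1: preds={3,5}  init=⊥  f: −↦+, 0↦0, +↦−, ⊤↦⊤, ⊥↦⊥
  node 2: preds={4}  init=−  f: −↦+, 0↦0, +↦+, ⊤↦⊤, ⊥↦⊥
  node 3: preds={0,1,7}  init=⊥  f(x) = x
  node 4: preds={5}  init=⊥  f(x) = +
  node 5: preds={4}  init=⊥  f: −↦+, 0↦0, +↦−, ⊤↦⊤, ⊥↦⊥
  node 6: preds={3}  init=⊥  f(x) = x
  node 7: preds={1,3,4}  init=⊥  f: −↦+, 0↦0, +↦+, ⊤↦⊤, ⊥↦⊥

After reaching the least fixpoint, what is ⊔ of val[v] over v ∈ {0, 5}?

⊤

Trace (21 dequeues):
  [1] u=0 | in ⊥ | out ⊥ | ==
  [2] u=1 | in ⊥ | out ⊥ | ==
  [3] u=2 | in ⊥ | out − | ==
  [4] u=3 | in ⊥ | out ⊥ | ==
  [5] u=4 | in ⊥ | out + | prev ⊥ | push {0,2}
  [6] u=5 | in + | out − | prev ⊥ | push {1,4}
  [7] u=6 | in ⊥ | out ⊥ | ==
  [8] u=7 | in + | out + | prev ⊥ | push {3}
  [9] u=0 | in + | out − | prev ⊥ | push {}
  [10] u=2 | in + | out ⊤ | prev − | push {}
  [11] u=1 | in − | out + | prev ⊥ | push {0,7}
  [12] u=4 | in − | out + | ==
  [13] u=3 | in ⊤ | out ⊤ | prev ⊥ | push {1,6}
  [14] u=0 | in + | out − | ==
  [15] u=7 | in ⊤ | out ⊤ | prev + | push {3}
  [16] u=1 | in ⊤ | out ⊤ | prev + | push {0,7}
  [17] u=6 | in ⊤ | out ⊤ | prev ⊥ | push {}
  [18] u=3 | in ⊤ | out ⊤ | ==
  [19] u=0 | in ⊤ | out ⊤ | prev − | push {3}
  [20] u=7 | in ⊤ | out ⊤ | ==
  [21] u=3 | in ⊤ | out ⊤ | ==

Converged values:
  [0] ⊤
  [1] ⊤
  [2] ⊤
  [3] ⊤
  [4] +
  [5] −
  [6] ⊤
  [7] ⊤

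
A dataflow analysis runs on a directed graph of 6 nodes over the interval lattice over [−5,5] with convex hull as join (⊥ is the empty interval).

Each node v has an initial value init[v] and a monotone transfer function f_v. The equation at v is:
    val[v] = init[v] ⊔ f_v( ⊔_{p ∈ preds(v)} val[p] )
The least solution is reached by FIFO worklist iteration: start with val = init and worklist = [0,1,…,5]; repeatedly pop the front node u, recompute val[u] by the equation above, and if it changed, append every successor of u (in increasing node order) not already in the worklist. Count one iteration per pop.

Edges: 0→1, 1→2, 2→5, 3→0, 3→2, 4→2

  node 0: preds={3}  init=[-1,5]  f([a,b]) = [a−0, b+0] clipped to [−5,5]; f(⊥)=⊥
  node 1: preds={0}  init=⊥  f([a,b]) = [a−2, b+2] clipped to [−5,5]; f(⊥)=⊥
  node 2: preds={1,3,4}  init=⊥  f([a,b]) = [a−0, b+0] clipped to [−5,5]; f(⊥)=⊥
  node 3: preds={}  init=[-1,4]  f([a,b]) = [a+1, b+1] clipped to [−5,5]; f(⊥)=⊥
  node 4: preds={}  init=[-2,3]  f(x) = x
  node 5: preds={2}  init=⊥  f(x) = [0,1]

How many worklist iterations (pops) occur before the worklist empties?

6

Iteration log — 6 steps:
  step 1. node 0  ⊔preds=[-1,4]  new=[-1,5]  stable
  step 2. node 1  ⊔preds=[-1,5]  new=[-3,5]  old=⊥  +wl: 
  step 3. node 2  ⊔preds=[-3,5]  new=[-3,5]  old=⊥  +wl: 
  step 4. node 3  ⊔preds=⊥  new=[-1,4]  stable
  step 5. node 4  ⊔preds=⊥  new=[-2,3]  stable
  step 6. node 5  ⊔preds=[-3,5]  new=[0,1]  old=⊥  +wl: 

Least fixpoint reached:
  node 0: [-1,5]
  node 1: [-3,5]
  node 2: [-3,5]
  node 3: [-1,4]
  node 4: [-2,3]
  node 5: [0,1]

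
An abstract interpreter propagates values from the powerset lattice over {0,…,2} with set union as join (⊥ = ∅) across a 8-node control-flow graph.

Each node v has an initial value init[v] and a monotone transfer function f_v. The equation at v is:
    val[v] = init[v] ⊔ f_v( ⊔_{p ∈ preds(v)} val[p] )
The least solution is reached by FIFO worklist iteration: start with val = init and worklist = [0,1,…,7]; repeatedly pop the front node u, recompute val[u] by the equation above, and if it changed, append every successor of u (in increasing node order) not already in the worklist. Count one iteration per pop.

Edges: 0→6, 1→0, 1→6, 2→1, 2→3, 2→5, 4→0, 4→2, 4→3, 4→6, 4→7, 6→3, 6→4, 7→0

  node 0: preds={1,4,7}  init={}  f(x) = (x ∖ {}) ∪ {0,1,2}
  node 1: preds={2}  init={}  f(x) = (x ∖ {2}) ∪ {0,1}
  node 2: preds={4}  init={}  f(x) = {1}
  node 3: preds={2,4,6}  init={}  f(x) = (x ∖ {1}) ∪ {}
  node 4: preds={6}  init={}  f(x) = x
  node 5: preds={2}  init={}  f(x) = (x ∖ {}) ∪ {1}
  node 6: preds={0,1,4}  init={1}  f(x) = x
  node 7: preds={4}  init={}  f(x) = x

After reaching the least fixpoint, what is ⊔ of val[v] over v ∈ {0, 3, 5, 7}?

Iteration log — 19 steps:
  step 1. node 0  ⊔preds={}  new={0,1,2}  old={}  +wl: 
  step 2. node 1  ⊔preds={}  new={0,1}  old={}  +wl: 0
  step 3. node 2  ⊔preds={}  new={1}  old={}  +wl: 1
  step 4. node 3  ⊔preds={1}  new={}  stable
  step 5. node 4  ⊔preds={1}  new={1}  old={}  +wl: 2,3
  step 6. node 5  ⊔preds={1}  new={1}  old={}  +wl: 
  step 7. node 6  ⊔preds={0,1,2}  new={0,1,2}  old={1}  +wl: 4
  step 8. node 7  ⊔preds={1}  new={1}  old={}  +wl: 
  step 9. node 0  ⊔preds={0,1}  new={0,1,2}  stable
  step 10. node 1  ⊔preds={1}  new={0,1}  stable
  step 11. node 2  ⊔preds={1}  new={1}  stable
  step 12. node 3  ⊔preds={0,1,2}  new={0,2}  old={}  +wl: 
  step 13. node 4  ⊔preds={0,1,2}  new={0,1,2}  old={1}  +wl: 0,2,3,6,7
  step 14. node 0  ⊔preds={0,1,2}  new={0,1,2}  stable
  step 15. node 2  ⊔preds={0,1,2}  new={1}  stable
  step 16. node 3  ⊔preds={0,1,2}  new={0,2}  stable
  step 17. node 6  ⊔preds={0,1,2}  new={0,1,2}  stable
  step 18. node 7  ⊔preds={0,1,2}  new={0,1,2}  old={1}  +wl: 0
  step 19. node 0  ⊔preds={0,1,2}  new={0,1,2}  stable

Least fixpoint reached:
  node 0: {0,1,2}
  node 1: {0,1}
  node 2: {1}
  node 3: {0,2}
  node 4: {0,1,2}
  node 5: {1}
  node 6: {0,1,2}
  node 7: {0,1,2}

{0,1,2}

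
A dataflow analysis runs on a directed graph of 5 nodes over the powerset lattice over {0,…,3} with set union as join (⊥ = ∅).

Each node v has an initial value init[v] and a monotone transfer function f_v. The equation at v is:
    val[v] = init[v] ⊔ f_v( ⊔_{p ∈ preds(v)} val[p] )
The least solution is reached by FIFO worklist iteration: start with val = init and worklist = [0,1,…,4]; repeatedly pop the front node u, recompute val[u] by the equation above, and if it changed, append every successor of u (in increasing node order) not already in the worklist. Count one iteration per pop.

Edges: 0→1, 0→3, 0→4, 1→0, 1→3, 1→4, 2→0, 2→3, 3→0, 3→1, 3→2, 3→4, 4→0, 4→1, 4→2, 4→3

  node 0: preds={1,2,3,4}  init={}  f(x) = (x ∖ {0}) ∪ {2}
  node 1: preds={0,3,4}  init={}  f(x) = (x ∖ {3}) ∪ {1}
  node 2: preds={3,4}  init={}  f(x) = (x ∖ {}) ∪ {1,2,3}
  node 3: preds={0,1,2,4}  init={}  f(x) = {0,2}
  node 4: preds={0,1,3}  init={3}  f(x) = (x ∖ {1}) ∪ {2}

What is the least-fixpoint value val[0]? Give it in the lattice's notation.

Worklist (11 pops):
  #1 pop 0: in={3} → {2,3} (was {}); enqueue []
  #2 pop 1: in={2,3} → {1,2} (was {}); enqueue [0]
  #3 pop 2: in={3} → {1,2,3} (was {}); enqueue []
  #4 pop 3: in={1,2,3} → {0,2} (was {}); enqueue [1,2]
  #5 pop 4: in={0,1,2,3} → {0,2,3} (was {3}); enqueue [3]
  #6 pop 0: in={0,1,2,3} → {1,2,3} (was {2,3}); enqueue [4]
  #7 pop 1: in={0,1,2,3} → {0,1,2} (was {1,2}); enqueue [0]
  #8 pop 2: in={0,2,3} → {0,1,2,3} (was {1,2,3}); enqueue []
  #9 pop 3: in={0,1,2,3} → {0,2} (no change)
  #10 pop 4: in={0,1,2,3} → {0,2,3} (no change)
  #11 pop 0: in={0,1,2,3} → {1,2,3} (no change)

Fixpoint:
  val[0] = {1,2,3}
  val[1] = {0,1,2}
  val[2] = {0,1,2,3}
  val[3] = {0,2}
  val[4] = {0,2,3}

{1,2,3}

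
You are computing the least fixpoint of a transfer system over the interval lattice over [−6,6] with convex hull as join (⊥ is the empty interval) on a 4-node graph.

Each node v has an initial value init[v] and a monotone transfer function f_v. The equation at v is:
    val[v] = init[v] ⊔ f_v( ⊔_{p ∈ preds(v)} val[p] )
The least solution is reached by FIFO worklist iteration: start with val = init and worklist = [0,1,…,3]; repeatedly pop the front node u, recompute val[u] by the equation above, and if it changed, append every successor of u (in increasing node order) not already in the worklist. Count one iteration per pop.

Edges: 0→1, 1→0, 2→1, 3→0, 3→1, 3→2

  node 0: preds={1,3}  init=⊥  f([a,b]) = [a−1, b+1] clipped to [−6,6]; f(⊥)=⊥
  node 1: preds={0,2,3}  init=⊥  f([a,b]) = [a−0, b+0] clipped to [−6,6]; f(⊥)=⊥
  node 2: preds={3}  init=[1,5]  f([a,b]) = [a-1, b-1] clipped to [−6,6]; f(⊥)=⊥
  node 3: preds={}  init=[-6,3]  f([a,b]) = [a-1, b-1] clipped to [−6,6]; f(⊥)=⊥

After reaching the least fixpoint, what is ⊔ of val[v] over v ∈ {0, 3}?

[-6,6]

Iteration log — 7 steps:
  step 1. node 0  ⊔preds=[-6,3]  new=[-6,4]  old=⊥  +wl: 
  step 2. node 1  ⊔preds=[-6,5]  new=[-6,5]  old=⊥  +wl: 0
  step 3. node 2  ⊔preds=[-6,3]  new=[-6,5]  old=[1,5]  +wl: 1
  step 4. node 3  ⊔preds=⊥  new=[-6,3]  stable
  step 5. node 0  ⊔preds=[-6,5]  new=[-6,6]  old=[-6,4]  +wl: 
  step 6. node 1  ⊔preds=[-6,6]  new=[-6,6]  old=[-6,5]  +wl: 0
  step 7. node 0  ⊔preds=[-6,6]  new=[-6,6]  stable

Least fixpoint reached:
  node 0: [-6,6]
  node 1: [-6,6]
  node 2: [-6,5]
  node 3: [-6,3]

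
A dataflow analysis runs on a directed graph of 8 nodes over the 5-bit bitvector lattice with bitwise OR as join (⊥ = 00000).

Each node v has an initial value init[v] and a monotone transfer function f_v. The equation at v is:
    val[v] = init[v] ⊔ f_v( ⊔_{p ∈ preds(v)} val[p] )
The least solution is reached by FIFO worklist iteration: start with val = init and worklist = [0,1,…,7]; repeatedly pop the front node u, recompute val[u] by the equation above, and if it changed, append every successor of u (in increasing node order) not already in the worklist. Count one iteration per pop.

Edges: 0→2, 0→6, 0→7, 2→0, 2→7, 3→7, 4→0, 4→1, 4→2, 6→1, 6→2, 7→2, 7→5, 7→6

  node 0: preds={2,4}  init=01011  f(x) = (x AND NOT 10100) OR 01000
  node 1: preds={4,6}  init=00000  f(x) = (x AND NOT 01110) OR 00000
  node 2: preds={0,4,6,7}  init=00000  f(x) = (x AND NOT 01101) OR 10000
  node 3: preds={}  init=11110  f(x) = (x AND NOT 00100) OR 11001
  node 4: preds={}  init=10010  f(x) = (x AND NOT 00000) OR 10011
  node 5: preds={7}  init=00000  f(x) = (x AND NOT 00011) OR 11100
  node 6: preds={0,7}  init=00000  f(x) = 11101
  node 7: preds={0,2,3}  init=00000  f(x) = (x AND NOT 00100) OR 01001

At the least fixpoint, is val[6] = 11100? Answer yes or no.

Iteration log — 13 steps:
  step 1. node 0  ⊔preds=10010  new=01011  stable
  step 2. node 1  ⊔preds=10010  new=10000  old=00000  +wl: 
  step 3. node 2  ⊔preds=11011  new=10010  old=00000  +wl: 0
  step 4. node 3  ⊔preds=00000  new=11111  old=11110  +wl: 
  step 5. node 4  ⊔preds=00000  new=10011  old=10010  +wl: 1,2
  step 6. node 5  ⊔preds=00000  new=11100  old=00000  +wl: 
  step 7. node 6  ⊔preds=01011  new=11101  old=00000  +wl: 
  step 8. node 7  ⊔preds=11111  new=11011  old=00000  +wl: 5,6
  step 9. node 0  ⊔preds=10011  new=01011  stable
  step 10. node 1  ⊔preds=11111  new=10001  old=10000  +wl: 
  step 11. node 2  ⊔preds=11111  new=10010  stable
  step 12. node 5  ⊔preds=11011  new=11100  stable
  step 13. node 6  ⊔preds=11011  new=11101  stable

Least fixpoint reached:
  node 0: 01011
  node 1: 10001
  node 2: 10010
  node 3: 11111
  node 4: 10011
  node 5: 11100
  node 6: 11101
  node 7: 11011

no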